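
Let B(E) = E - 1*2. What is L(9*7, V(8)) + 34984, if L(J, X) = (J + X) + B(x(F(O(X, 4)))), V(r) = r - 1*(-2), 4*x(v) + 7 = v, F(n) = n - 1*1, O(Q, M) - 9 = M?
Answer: 140225/4 ≈ 35056.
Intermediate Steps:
O(Q, M) = 9 + M
F(n) = -1 + n (F(n) = n - 1 = -1 + n)
x(v) = -7/4 + v/4
B(E) = -2 + E (B(E) = E - 2 = -2 + E)
V(r) = 2 + r (V(r) = r + 2 = 2 + r)
L(J, X) = -¾ + J + X (L(J, X) = (J + X) + (-2 + (-7/4 + (-1 + (9 + 4))/4)) = (J + X) + (-2 + (-7/4 + (-1 + 13)/4)) = (J + X) + (-2 + (-7/4 + (¼)*12)) = (J + X) + (-2 + (-7/4 + 3)) = (J + X) + (-2 + 5/4) = (J + X) - ¾ = -¾ + J + X)
L(9*7, V(8)) + 34984 = (-¾ + 9*7 + (2 + 8)) + 34984 = (-¾ + 63 + 10) + 34984 = 289/4 + 34984 = 140225/4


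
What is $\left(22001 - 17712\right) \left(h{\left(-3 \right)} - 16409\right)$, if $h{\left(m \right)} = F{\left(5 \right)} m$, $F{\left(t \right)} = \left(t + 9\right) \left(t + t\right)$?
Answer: $-72179581$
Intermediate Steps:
$F{\left(t \right)} = 2 t \left(9 + t\right)$ ($F{\left(t \right)} = \left(9 + t\right) 2 t = 2 t \left(9 + t\right)$)
$h{\left(m \right)} = 140 m$ ($h{\left(m \right)} = 2 \cdot 5 \left(9 + 5\right) m = 2 \cdot 5 \cdot 14 m = 140 m$)
$\left(22001 - 17712\right) \left(h{\left(-3 \right)} - 16409\right) = \left(22001 - 17712\right) \left(140 \left(-3\right) - 16409\right) = 4289 \left(-420 - 16409\right) = 4289 \left(-16829\right) = -72179581$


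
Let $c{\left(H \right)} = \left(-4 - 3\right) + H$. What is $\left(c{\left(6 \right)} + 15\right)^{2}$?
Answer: $196$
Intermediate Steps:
$c{\left(H \right)} = -7 + H$
$\left(c{\left(6 \right)} + 15\right)^{2} = \left(\left(-7 + 6\right) + 15\right)^{2} = \left(-1 + 15\right)^{2} = 14^{2} = 196$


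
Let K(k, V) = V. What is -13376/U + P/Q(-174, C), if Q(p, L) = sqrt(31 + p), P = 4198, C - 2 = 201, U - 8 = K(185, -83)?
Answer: 13376/75 - 4198*I*sqrt(143)/143 ≈ 178.35 - 351.05*I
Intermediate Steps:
U = -75 (U = 8 - 83 = -75)
C = 203 (C = 2 + 201 = 203)
-13376/U + P/Q(-174, C) = -13376/(-75) + 4198/(sqrt(31 - 174)) = -13376*(-1/75) + 4198/(sqrt(-143)) = 13376/75 + 4198/((I*sqrt(143))) = 13376/75 + 4198*(-I*sqrt(143)/143) = 13376/75 - 4198*I*sqrt(143)/143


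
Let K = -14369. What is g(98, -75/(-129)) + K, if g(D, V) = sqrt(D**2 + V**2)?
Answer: -14369 + sqrt(17758421)/43 ≈ -14271.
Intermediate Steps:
g(98, -75/(-129)) + K = sqrt(98**2 + (-75/(-129))**2) - 14369 = sqrt(9604 + (-75*(-1/129))**2) - 14369 = sqrt(9604 + (25/43)**2) - 14369 = sqrt(9604 + 625/1849) - 14369 = sqrt(17758421/1849) - 14369 = sqrt(17758421)/43 - 14369 = -14369 + sqrt(17758421)/43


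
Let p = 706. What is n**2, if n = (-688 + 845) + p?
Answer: 744769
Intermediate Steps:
n = 863 (n = (-688 + 845) + 706 = 157 + 706 = 863)
n**2 = 863**2 = 744769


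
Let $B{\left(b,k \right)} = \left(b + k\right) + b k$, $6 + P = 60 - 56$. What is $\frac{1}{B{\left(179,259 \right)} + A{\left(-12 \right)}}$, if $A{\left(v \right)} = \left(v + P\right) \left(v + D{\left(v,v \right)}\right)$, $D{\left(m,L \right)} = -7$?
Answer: $\frac{1}{47065} \approx 2.1247 \cdot 10^{-5}$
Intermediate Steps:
$P = -2$ ($P = -6 + \left(60 - 56\right) = -6 + 4 = -2$)
$B{\left(b,k \right)} = b + k + b k$
$A{\left(v \right)} = \left(-7 + v\right) \left(-2 + v\right)$ ($A{\left(v \right)} = \left(v - 2\right) \left(v - 7\right) = \left(-2 + v\right) \left(-7 + v\right) = \left(-7 + v\right) \left(-2 + v\right)$)
$\frac{1}{B{\left(179,259 \right)} + A{\left(-12 \right)}} = \frac{1}{\left(179 + 259 + 179 \cdot 259\right) + \left(14 + \left(-12\right)^{2} - -108\right)} = \frac{1}{\left(179 + 259 + 46361\right) + \left(14 + 144 + 108\right)} = \frac{1}{46799 + 266} = \frac{1}{47065}$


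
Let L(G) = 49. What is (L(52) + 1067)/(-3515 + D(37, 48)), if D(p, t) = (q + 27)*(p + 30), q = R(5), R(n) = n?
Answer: -372/457 ≈ -0.81400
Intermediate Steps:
q = 5
D(p, t) = 960 + 32*p (D(p, t) = (5 + 27)*(p + 30) = 32*(30 + p) = 960 + 32*p)
(L(52) + 1067)/(-3515 + D(37, 48)) = (49 + 1067)/(-3515 + (960 + 32*37)) = 1116/(-3515 + (960 + 1184)) = 1116/(-3515 + 2144) = 1116/(-1371) = 1116*(-1/1371) = -372/457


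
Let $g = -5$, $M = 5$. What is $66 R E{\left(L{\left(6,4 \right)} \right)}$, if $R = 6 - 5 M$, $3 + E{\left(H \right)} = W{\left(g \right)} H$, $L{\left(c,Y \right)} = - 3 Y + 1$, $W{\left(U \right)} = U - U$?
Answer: $3762$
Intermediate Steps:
$W{\left(U \right)} = 0$
$L{\left(c,Y \right)} = 1 - 3 Y$
$E{\left(H \right)} = -3$ ($E{\left(H \right)} = -3 + 0 H = -3 + 0 = -3$)
$R = -19$ ($R = 6 - 25 = -19$)
$66 R E{\left(L{\left(6,4 \right)} \right)} = 66 \left(-19\right) \left(-3\right) = \left(-1254\right) \left(-3\right) = 3762$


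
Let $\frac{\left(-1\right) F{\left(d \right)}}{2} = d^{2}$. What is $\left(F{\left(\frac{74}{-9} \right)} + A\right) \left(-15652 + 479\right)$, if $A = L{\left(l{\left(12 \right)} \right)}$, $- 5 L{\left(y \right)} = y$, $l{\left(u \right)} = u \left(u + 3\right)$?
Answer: $\frac{210419164}{81} \approx 2.5978 \cdot 10^{6}$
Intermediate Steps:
$l{\left(u \right)} = u \left(3 + u\right)$
$L{\left(y \right)} = - \frac{y}{5}$
$A = -36$ ($A = - \frac{12 \left(3 + 12\right)}{5} = - \frac{12 \cdot 15}{5} = \left(- \frac{1}{5}\right) 180 = -36$)
$F{\left(d \right)} = - 2 d^{2}$
$\left(F{\left(\frac{74}{-9} \right)} + A\right) \left(-15652 + 479\right) = \left(- 2 \left(\frac{74}{-9}\right)^{2} - 36\right) \left(-15652 + 479\right) = \left(- 2 \left(74 \left(- \frac{1}{9}\right)\right)^{2} - 36\right) \left(-15173\right) = \left(- 2 \left(- \frac{74}{9}\right)^{2} - 36\right) \left(-15173\right) = \left(\left(-2\right) \frac{5476}{81} - 36\right) \left(-15173\right) = \left(- \frac{10952}{81} - 36\right) \left(-15173\right) = \left(- \frac{13868}{81}\right) \left(-15173\right) = \frac{210419164}{81}$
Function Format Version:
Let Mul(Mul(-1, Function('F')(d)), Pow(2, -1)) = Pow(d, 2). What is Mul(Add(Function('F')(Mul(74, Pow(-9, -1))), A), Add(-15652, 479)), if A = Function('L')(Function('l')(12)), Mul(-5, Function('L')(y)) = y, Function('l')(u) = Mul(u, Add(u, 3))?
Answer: Rational(210419164, 81) ≈ 2.5978e+6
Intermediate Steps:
Function('l')(u) = Mul(u, Add(3, u))
Function('L')(y) = Mul(Rational(-1, 5), y)
A = -36 (A = Mul(Rational(-1, 5), Mul(12, Add(3, 12))) = Mul(Rational(-1, 5), Mul(12, 15)) = Mul(Rational(-1, 5), 180) = -36)
Function('F')(d) = Mul(-2, Pow(d, 2))
Mul(Add(Function('F')(Mul(74, Pow(-9, -1))), A), Add(-15652, 479)) = Mul(Add(Mul(-2, Pow(Mul(74, Pow(-9, -1)), 2)), -36), Add(-15652, 479)) = Mul(Add(Mul(-2, Pow(Mul(74, Rational(-1, 9)), 2)), -36), -15173) = Mul(Add(Mul(-2, Pow(Rational(-74, 9), 2)), -36), -15173) = Mul(Add(Mul(-2, Rational(5476, 81)), -36), -15173) = Mul(Add(Rational(-10952, 81), -36), -15173) = Mul(Rational(-13868, 81), -15173) = Rational(210419164, 81)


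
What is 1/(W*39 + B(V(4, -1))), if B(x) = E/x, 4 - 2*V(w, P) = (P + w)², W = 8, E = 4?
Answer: 5/1552 ≈ 0.0032216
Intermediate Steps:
V(w, P) = 2 - (P + w)²/2
B(x) = 4/x
1/(W*39 + B(V(4, -1))) = 1/(8*39 + 4/(2 - (-1 + 4)²/2)) = 1/(312 + 4/(2 - ½*3²)) = 1/(312 + 4/(2 - ½*9)) = 1/(312 + 4/(2 - 9/2)) = 1/(312 + 4/(-5/2)) = 1/(312 + 4*(-⅖)) = 1/(312 - 8/5) = 1/(1552/5) = 5/1552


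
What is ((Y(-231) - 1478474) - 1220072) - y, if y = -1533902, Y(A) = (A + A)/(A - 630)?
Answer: -47750382/41 ≈ -1.1646e+6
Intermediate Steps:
Y(A) = 2*A/(-630 + A) (Y(A) = (2*A)/(-630 + A) = 2*A/(-630 + A))
((Y(-231) - 1478474) - 1220072) - y = ((2*(-231)/(-630 - 231) - 1478474) - 1220072) - 1*(-1533902) = ((2*(-231)/(-861) - 1478474) - 1220072) + 1533902 = ((2*(-231)*(-1/861) - 1478474) - 1220072) + 1533902 = ((22/41 - 1478474) - 1220072) + 1533902 = (-60617412/41 - 1220072) + 1533902 = -110640364/41 + 1533902 = -47750382/41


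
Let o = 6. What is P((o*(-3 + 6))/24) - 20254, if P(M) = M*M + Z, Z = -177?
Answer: -326887/16 ≈ -20430.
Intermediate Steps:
P(M) = -177 + M² (P(M) = M*M - 177 = M² - 177 = -177 + M²)
P((o*(-3 + 6))/24) - 20254 = (-177 + ((6*(-3 + 6))/24)²) - 20254 = (-177 + ((6*3)*(1/24))²) - 20254 = (-177 + (18*(1/24))²) - 20254 = (-177 + (¾)²) - 20254 = (-177 + 9/16) - 20254 = -2823/16 - 20254 = -326887/16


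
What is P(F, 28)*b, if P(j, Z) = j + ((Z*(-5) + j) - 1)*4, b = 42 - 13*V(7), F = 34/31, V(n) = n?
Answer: 848386/31 ≈ 27367.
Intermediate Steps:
F = 34/31 (F = 34*(1/31) = 34/31 ≈ 1.0968)
b = -49 (b = 42 - 13*7 = 42 - 91 = -49)
P(j, Z) = -4 - 20*Z + 5*j (P(j, Z) = j + ((-5*Z + j) - 1)*4 = j + ((j - 5*Z) - 1)*4 = j + (-1 + j - 5*Z)*4 = j + (-4 - 20*Z + 4*j) = -4 - 20*Z + 5*j)
P(F, 28)*b = (-4 - 20*28 + 5*(34/31))*(-49) = (-4 - 560 + 170/31)*(-49) = -17314/31*(-49) = 848386/31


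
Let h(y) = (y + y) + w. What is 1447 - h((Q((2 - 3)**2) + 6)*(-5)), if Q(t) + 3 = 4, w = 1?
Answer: 1516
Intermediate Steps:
Q(t) = 1 (Q(t) = -3 + 4 = 1)
h(y) = 1 + 2*y (h(y) = (y + y) + 1 = 2*y + 1 = 1 + 2*y)
1447 - h((Q((2 - 3)**2) + 6)*(-5)) = 1447 - (1 + 2*((1 + 6)*(-5))) = 1447 - (1 + 2*(7*(-5))) = 1447 - (1 + 2*(-35)) = 1447 - (1 - 70) = 1447 - 1*(-69) = 1447 + 69 = 1516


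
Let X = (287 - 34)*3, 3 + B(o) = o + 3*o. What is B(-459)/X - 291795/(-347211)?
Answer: -46338736/29281461 ≈ -1.5825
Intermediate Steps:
B(o) = -3 + 4*o (B(o) = -3 + (o + 3*o) = -3 + 4*o)
X = 759 (X = 253*3 = 759)
B(-459)/X - 291795/(-347211) = (-3 + 4*(-459))/759 - 291795/(-347211) = (-3 - 1836)*(1/759) - 291795*(-1/347211) = -1839*1/759 + 97265/115737 = -613/253 + 97265/115737 = -46338736/29281461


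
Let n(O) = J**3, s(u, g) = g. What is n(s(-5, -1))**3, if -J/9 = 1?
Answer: -387420489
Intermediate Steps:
J = -9 (J = -9*1 = -9)
n(O) = -729 (n(O) = (-9)**3 = -729)
n(s(-5, -1))**3 = (-729)**3 = -387420489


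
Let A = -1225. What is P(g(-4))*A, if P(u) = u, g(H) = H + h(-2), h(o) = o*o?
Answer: 0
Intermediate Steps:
h(o) = o²
g(H) = 4 + H (g(H) = H + (-2)² = H + 4 = 4 + H)
P(g(-4))*A = (4 - 4)*(-1225) = 0*(-1225) = 0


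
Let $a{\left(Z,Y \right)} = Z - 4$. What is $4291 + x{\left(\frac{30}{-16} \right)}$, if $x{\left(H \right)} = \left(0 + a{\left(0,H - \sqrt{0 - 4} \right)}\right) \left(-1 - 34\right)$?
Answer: $4431$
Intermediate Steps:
$a{\left(Z,Y \right)} = -4 + Z$ ($a{\left(Z,Y \right)} = Z - 4 = -4 + Z$)
$x{\left(H \right)} = 140$ ($x{\left(H \right)} = \left(0 + \left(-4 + 0\right)\right) \left(-1 - 34\right) = \left(0 - 4\right) \left(-35\right) = \left(-4\right) \left(-35\right) = 140$)
$4291 + x{\left(\frac{30}{-16} \right)} = 4291 + 140 = 4431$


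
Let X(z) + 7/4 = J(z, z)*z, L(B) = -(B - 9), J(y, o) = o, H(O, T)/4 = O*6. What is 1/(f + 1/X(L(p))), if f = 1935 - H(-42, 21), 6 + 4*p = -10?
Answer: 669/1968871 ≈ 0.00033979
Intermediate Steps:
p = -4 (p = -3/2 + (¼)*(-10) = -3/2 - 5/2 = -4)
H(O, T) = 24*O (H(O, T) = 4*(O*6) = 4*(6*O) = 24*O)
L(B) = 9 - B (L(B) = -(-9 + B) = 9 - B)
X(z) = -7/4 + z² (X(z) = -7/4 + z*z = -7/4 + z²)
f = 2943 (f = 1935 - 24*(-42) = 1935 - 1*(-1008) = 1935 + 1008 = 2943)
1/(f + 1/X(L(p))) = 1/(2943 + 1/(-7/4 + (9 - 1*(-4))²)) = 1/(2943 + 1/(-7/4 + (9 + 4)²)) = 1/(2943 + 1/(-7/4 + 13²)) = 1/(2943 + 1/(-7/4 + 169)) = 1/(2943 + 1/(669/4)) = 1/(2943 + 4/669) = 1/(1968871/669) = 669/1968871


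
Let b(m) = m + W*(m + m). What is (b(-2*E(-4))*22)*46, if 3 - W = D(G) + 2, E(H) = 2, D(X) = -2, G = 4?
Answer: -28336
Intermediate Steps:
W = 3 (W = 3 - (-2 + 2) = 3 - 1*0 = 3 + 0 = 3)
b(m) = 7*m (b(m) = m + 3*(m + m) = m + 3*(2*m) = m + 6*m = 7*m)
(b(-2*E(-4))*22)*46 = ((7*(-2*2))*22)*46 = ((7*(-4))*22)*46 = -28*22*46 = -616*46 = -28336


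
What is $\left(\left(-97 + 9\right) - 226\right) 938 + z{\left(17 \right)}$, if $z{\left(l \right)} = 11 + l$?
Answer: $-294504$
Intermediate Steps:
$\left(\left(-97 + 9\right) - 226\right) 938 + z{\left(17 \right)} = \left(\left(-97 + 9\right) - 226\right) 938 + \left(11 + 17\right) = \left(-88 - 226\right) 938 + 28 = \left(-314\right) 938 + 28 = -294532 + 28 = -294504$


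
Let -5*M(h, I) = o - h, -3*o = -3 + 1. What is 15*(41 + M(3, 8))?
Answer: 622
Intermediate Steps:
o = 2/3 (o = -(-3 + 1)/3 = -1/3*(-2) = 2/3 ≈ 0.66667)
M(h, I) = -2/15 + h/5 (M(h, I) = -(2/3 - h)/5 = -2/15 + h/5)
15*(41 + M(3, 8)) = 15*(41 + (-2/15 + (1/5)*3)) = 15*(41 + (-2/15 + 3/5)) = 15*(41 + 7/15) = 15*(622/15) = 622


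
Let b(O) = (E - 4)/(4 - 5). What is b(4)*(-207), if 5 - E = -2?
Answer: 621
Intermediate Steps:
E = 7 (E = 5 - 1*(-2) = 5 + 2 = 7)
b(O) = -3 (b(O) = (7 - 4)/(4 - 5) = 3/(-1) = 3*(-1) = -3)
b(4)*(-207) = -3*(-207) = 621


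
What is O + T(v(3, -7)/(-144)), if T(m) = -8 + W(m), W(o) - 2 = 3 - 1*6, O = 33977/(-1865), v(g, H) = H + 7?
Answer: -50762/1865 ≈ -27.218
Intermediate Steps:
v(g, H) = 7 + H
O = -33977/1865 (O = 33977*(-1/1865) = -33977/1865 ≈ -18.218)
W(o) = -1 (W(o) = 2 + (3 - 1*6) = 2 + (3 - 6) = 2 - 3 = -1)
T(m) = -9 (T(m) = -8 - 1 = -9)
O + T(v(3, -7)/(-144)) = -33977/1865 - 9 = -50762/1865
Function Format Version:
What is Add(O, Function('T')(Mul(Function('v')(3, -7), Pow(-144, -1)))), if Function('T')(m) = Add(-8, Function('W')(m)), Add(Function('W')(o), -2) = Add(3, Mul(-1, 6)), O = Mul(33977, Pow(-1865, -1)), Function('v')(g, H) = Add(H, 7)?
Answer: Rational(-50762, 1865) ≈ -27.218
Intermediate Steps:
Function('v')(g, H) = Add(7, H)
O = Rational(-33977, 1865) (O = Mul(33977, Rational(-1, 1865)) = Rational(-33977, 1865) ≈ -18.218)
Function('W')(o) = -1 (Function('W')(o) = Add(2, Add(3, Mul(-1, 6))) = Add(2, Add(3, -6)) = Add(2, -3) = -1)
Function('T')(m) = -9 (Function('T')(m) = Add(-8, -1) = -9)
Add(O, Function('T')(Mul(Function('v')(3, -7), Pow(-144, -1)))) = Add(Rational(-33977, 1865), -9) = Rational(-50762, 1865)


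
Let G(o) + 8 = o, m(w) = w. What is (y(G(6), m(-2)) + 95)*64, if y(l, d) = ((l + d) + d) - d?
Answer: 5824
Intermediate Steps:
G(o) = -8 + o
y(l, d) = d + l (y(l, d) = ((d + l) + d) - d = (l + 2*d) - d = d + l)
(y(G(6), m(-2)) + 95)*64 = ((-2 + (-8 + 6)) + 95)*64 = ((-2 - 2) + 95)*64 = (-4 + 95)*64 = 91*64 = 5824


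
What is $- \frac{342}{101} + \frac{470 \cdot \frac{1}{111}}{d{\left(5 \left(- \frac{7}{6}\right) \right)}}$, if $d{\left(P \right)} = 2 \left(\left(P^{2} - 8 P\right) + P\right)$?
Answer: $- \frac{6763542}{2014243} \approx -3.3579$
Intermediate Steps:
$d{\left(P \right)} = - 14 P + 2 P^{2}$ ($d{\left(P \right)} = 2 \left(P^{2} - 7 P\right) = - 14 P + 2 P^{2}$)
$- \frac{342}{101} + \frac{470 \cdot \frac{1}{111}}{d{\left(5 \left(- \frac{7}{6}\right) \right)}} = - \frac{342}{101} + \frac{470 \cdot \frac{1}{111}}{2 \cdot 5 \left(- \frac{7}{6}\right) \left(-7 + 5 \left(- \frac{7}{6}\right)\right)} = \left(-342\right) \frac{1}{101} + \frac{470 \cdot \frac{1}{111}}{2 \cdot 5 \left(\left(-7\right) \frac{1}{6}\right) \left(-7 + 5 \left(\left(-7\right) \frac{1}{6}\right)\right)} = - \frac{342}{101} + \frac{470}{111 \cdot 2 \cdot 5 \left(- \frac{7}{6}\right) \left(-7 + 5 \left(- \frac{7}{6}\right)\right)} = - \frac{342}{101} + \frac{470}{111 \cdot 2 \left(- \frac{35}{6}\right) \left(-7 - \frac{35}{6}\right)} = - \frac{342}{101} + \frac{470}{111 \cdot 2 \left(- \frac{35}{6}\right) \left(- \frac{77}{6}\right)} = - \frac{342}{101} + \frac{470}{111 \cdot \frac{2695}{18}} = - \frac{342}{101} + \frac{470}{111} \cdot \frac{18}{2695} = - \frac{342}{101} + \frac{564}{19943} = - \frac{6763542}{2014243}$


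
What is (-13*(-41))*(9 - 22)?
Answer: -6929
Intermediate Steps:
(-13*(-41))*(9 - 22) = 533*(-13) = -6929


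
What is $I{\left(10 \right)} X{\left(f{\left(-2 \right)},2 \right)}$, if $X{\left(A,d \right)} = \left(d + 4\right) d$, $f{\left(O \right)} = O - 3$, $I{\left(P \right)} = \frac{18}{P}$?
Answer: $\frac{108}{5} \approx 21.6$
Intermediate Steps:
$f{\left(O \right)} = -3 + O$ ($f{\left(O \right)} = O - 3 = -3 + O$)
$X{\left(A,d \right)} = d \left(4 + d\right)$ ($X{\left(A,d \right)} = \left(4 + d\right) d = d \left(4 + d\right)$)
$I{\left(10 \right)} X{\left(f{\left(-2 \right)},2 \right)} = \frac{18}{10} \cdot 2 \left(4 + 2\right) = 18 \cdot \frac{1}{10} \cdot 2 \cdot 6 = \frac{9}{5} \cdot 12 = \frac{108}{5}$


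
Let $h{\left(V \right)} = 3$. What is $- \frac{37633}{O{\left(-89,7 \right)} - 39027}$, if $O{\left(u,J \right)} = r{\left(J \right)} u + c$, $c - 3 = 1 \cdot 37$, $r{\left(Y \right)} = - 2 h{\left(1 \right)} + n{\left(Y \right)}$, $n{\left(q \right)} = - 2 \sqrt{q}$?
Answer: $\frac{1447101749}{1478411421} + \frac{6698674 \sqrt{7}}{1478411421} \approx 0.99081$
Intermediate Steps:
$r{\left(Y \right)} = -6 - 2 \sqrt{Y}$ ($r{\left(Y \right)} = \left(-2\right) 3 - 2 \sqrt{Y} = -6 - 2 \sqrt{Y}$)
$c = 40$ ($c = 3 + 1 \cdot 37 = 3 + 37 = 40$)
$O{\left(u,J \right)} = 40 + u \left(-6 - 2 \sqrt{J}\right)$ ($O{\left(u,J \right)} = \left(-6 - 2 \sqrt{J}\right) u + 40 = u \left(-6 - 2 \sqrt{J}\right) + 40 = 40 + u \left(-6 - 2 \sqrt{J}\right)$)
$- \frac{37633}{O{\left(-89,7 \right)} - 39027} = - \frac{37633}{\left(40 - - 178 \left(3 + \sqrt{7}\right)\right) - 39027} = - \frac{37633}{\left(40 + \left(534 + 178 \sqrt{7}\right)\right) - 39027} = - \frac{37633}{\left(574 + 178 \sqrt{7}\right) - 39027} = - \frac{37633}{-38453 + 178 \sqrt{7}}$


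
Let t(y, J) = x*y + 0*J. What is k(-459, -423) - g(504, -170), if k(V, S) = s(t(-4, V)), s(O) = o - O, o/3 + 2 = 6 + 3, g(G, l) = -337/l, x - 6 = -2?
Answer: 5953/170 ≈ 35.018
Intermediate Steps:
x = 4 (x = 6 - 2 = 4)
t(y, J) = 4*y (t(y, J) = 4*y + 0*J = 4*y + 0 = 4*y)
o = 21 (o = -6 + 3*(6 + 3) = -6 + 3*9 = -6 + 27 = 21)
s(O) = 21 - O
k(V, S) = 37 (k(V, S) = 21 - 4*(-4) = 21 - 1*(-16) = 21 + 16 = 37)
k(-459, -423) - g(504, -170) = 37 - (-337)/(-170) = 37 - (-337)*(-1)/170 = 37 - 1*337/170 = 37 - 337/170 = 5953/170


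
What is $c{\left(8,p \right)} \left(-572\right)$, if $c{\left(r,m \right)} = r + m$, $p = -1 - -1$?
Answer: $-4576$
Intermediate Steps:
$p = 0$ ($p = -1 + 1 = 0$)
$c{\left(r,m \right)} = m + r$
$c{\left(8,p \right)} \left(-572\right) = \left(0 + 8\right) \left(-572\right) = 8 \left(-572\right) = -4576$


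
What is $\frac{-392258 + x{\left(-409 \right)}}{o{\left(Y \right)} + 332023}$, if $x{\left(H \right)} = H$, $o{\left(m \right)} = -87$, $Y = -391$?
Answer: $- \frac{35697}{30176} \approx -1.183$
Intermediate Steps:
$\frac{-392258 + x{\left(-409 \right)}}{o{\left(Y \right)} + 332023} = \frac{-392258 - 409}{-87 + 332023} = - \frac{392667}{331936} = \left(-392667\right) \frac{1}{331936} = - \frac{35697}{30176}$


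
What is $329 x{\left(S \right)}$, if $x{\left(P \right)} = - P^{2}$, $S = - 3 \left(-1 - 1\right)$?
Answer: $-11844$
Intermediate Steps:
$S = 6$ ($S = \left(-3\right) \left(-2\right) = 6$)
$329 x{\left(S \right)} = 329 \left(- 6^{2}\right) = 329 \left(\left(-1\right) 36\right) = 329 \left(-36\right) = -11844$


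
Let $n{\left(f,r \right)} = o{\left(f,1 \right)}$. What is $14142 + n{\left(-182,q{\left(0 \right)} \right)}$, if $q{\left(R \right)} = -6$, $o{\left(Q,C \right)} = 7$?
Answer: $14149$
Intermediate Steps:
$n{\left(f,r \right)} = 7$
$14142 + n{\left(-182,q{\left(0 \right)} \right)} = 14142 + 7 = 14149$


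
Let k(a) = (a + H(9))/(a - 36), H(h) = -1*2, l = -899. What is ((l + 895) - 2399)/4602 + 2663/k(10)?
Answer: -26554375/3068 ≈ -8655.3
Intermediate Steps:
H(h) = -2
k(a) = (-2 + a)/(-36 + a) (k(a) = (a - 2)/(a - 36) = (-2 + a)/(-36 + a))
((l + 895) - 2399)/4602 + 2663/k(10) = ((-899 + 895) - 2399)/4602 + 2663/(((-2 + 10)/(-36 + 10))) = (-4 - 2399)*(1/4602) + 2663/((8/(-26))) = -2403*1/4602 + 2663/((-1/26*8)) = -801/1534 + 2663/(-4/13) = -801/1534 + 2663*(-13/4) = -801/1534 - 34619/4 = -26554375/3068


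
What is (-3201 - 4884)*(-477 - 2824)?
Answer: 26688585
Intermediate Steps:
(-3201 - 4884)*(-477 - 2824) = -8085*(-3301) = 26688585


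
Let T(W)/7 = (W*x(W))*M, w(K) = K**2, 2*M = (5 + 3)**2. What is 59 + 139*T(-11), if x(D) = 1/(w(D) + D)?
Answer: -15273/5 ≈ -3054.6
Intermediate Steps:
M = 32 (M = (5 + 3)**2/2 = (1/2)*8**2 = (1/2)*64 = 32)
x(D) = 1/(D + D**2) (x(D) = 1/(D**2 + D) = 1/(D + D**2))
T(W) = 224/(1 + W) (T(W) = 7*((W*(1/(W*(1 + W))))*32) = 7*(32/(1 + W)) = 224/(1 + W))
59 + 139*T(-11) = 59 + 139*(224/(1 - 11)) = 59 + 139*(224/(-10)) = 59 + 139*(224*(-1/10)) = 59 + 139*(-112/5) = 59 - 15568/5 = -15273/5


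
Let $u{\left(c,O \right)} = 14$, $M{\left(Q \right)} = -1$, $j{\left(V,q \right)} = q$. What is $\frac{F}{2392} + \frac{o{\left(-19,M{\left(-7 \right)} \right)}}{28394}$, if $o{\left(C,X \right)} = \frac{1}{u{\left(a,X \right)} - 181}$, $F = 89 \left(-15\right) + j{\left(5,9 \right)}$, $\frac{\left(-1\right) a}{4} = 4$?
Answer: $- \frac{120915895}{218122708} \approx -0.55435$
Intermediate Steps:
$a = -16$ ($a = \left(-4\right) 4 = -16$)
$F = -1326$ ($F = 89 \left(-15\right) + 9 = -1335 + 9 = -1326$)
$o{\left(C,X \right)} = - \frac{1}{167}$ ($o{\left(C,X \right)} = \frac{1}{14 - 181} = \frac{1}{-167} = - \frac{1}{167}$)
$\frac{F}{2392} + \frac{o{\left(-19,M{\left(-7 \right)} \right)}}{28394} = - \frac{1326}{2392} - \frac{1}{167 \cdot 28394} = \left(-1326\right) \frac{1}{2392} - \frac{1}{4741798} = - \frac{51}{92} - \frac{1}{4741798} = - \frac{120915895}{218122708}$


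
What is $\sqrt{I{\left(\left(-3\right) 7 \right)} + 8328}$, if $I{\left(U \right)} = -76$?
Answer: $2 \sqrt{2063} \approx 90.841$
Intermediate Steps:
$\sqrt{I{\left(\left(-3\right) 7 \right)} + 8328} = \sqrt{-76 + 8328} = \sqrt{8252} = 2 \sqrt{2063}$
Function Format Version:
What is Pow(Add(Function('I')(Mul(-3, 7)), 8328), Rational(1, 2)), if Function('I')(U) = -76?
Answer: Mul(2, Pow(2063, Rational(1, 2))) ≈ 90.841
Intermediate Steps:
Pow(Add(Function('I')(Mul(-3, 7)), 8328), Rational(1, 2)) = Pow(Add(-76, 8328), Rational(1, 2)) = Pow(8252, Rational(1, 2)) = Mul(2, Pow(2063, Rational(1, 2)))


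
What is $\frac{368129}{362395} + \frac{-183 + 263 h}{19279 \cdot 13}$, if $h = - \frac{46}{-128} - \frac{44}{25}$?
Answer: $\frac{29460241660903}{29064310932800} \approx 1.0136$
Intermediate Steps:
$h = - \frac{2241}{1600}$ ($h = \left(-46\right) \left(- \frac{1}{128}\right) - \frac{44}{25} = \frac{23}{64} - \frac{44}{25} = - \frac{2241}{1600} \approx -1.4006$)
$\frac{368129}{362395} + \frac{-183 + 263 h}{19279 \cdot 13} = \frac{368129}{362395} + \frac{-183 + 263 \left(- \frac{2241}{1600}\right)}{19279 \cdot 13} = 368129 \cdot \frac{1}{362395} + \frac{-183 - \frac{589383}{1600}}{250627} = \frac{368129}{362395} - \frac{882183}{401003200} = \frac{29460241660903}{29064310932800}$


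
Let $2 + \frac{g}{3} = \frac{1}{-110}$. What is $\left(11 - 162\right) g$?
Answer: $\frac{100113}{110} \approx 910.12$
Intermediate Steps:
$g = - \frac{663}{110}$ ($g = -6 + \frac{3}{-110} = -6 + 3 \left(- \frac{1}{110}\right) = -6 - \frac{3}{110} = - \frac{663}{110} \approx -6.0273$)
$\left(11 - 162\right) g = \left(11 - 162\right) \left(- \frac{663}{110}\right) = \left(-151\right) \left(- \frac{663}{110}\right) = \frac{100113}{110}$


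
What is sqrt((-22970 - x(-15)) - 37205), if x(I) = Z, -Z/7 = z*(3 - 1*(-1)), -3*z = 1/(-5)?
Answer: I*sqrt(13538955)/15 ≈ 245.3*I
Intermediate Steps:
z = 1/15 (z = -1/3/(-5) = -1/3*(-1/5) = 1/15 ≈ 0.066667)
Z = -28/15 (Z = -7*(3 - 1*(-1))/15 = -7*(3 + 1)/15 = -7*4/15 = -28/15 ≈ -1.8667)
x(I) = -28/15
sqrt((-22970 - x(-15)) - 37205) = sqrt((-22970 - 1*(-28/15)) - 37205) = sqrt((-22970 + 28/15) - 37205) = sqrt(-344522/15 - 37205) = sqrt(-902597/15) = I*sqrt(13538955)/15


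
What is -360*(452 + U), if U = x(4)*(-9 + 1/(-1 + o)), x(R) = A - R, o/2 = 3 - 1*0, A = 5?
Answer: -159552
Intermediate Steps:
o = 6 (o = 2*(3 - 1*0) = 2*(3 + 0) = 2*3 = 6)
x(R) = 5 - R
U = -44/5 (U = (5 - 1*4)*(-9 + 1/(-1 + 6)) = (5 - 4)*(-9 + 1/5) = 1*(-9 + ⅕) = 1*(-44/5) = -44/5 ≈ -8.8000)
-360*(452 + U) = -360*(452 - 44/5) = -360*2216/5 = -159552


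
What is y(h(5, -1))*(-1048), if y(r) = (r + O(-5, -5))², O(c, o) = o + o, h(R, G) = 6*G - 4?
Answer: -419200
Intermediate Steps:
h(R, G) = -4 + 6*G
O(c, o) = 2*o
y(r) = (-10 + r)² (y(r) = (r + 2*(-5))² = (r - 10)² = (-10 + r)²)
y(h(5, -1))*(-1048) = (-10 + (-4 + 6*(-1)))²*(-1048) = (-10 + (-4 - 6))²*(-1048) = (-10 - 10)²*(-1048) = (-20)²*(-1048) = 400*(-1048) = -419200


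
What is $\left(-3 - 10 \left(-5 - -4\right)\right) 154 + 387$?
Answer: $1465$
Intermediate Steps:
$\left(-3 - 10 \left(-5 - -4\right)\right) 154 + 387 = \left(-3 - 10 \left(-5 + 4\right)\right) 154 + 387 = \left(-3 - -10\right) 154 + 387 = \left(-3 + 10\right) 154 + 387 = 7 \cdot 154 + 387 = 1078 + 387 = 1465$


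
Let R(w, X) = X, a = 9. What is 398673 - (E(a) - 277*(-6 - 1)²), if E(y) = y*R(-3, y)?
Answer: 412165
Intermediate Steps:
E(y) = y² (E(y) = y*y = y²)
398673 - (E(a) - 277*(-6 - 1)²) = 398673 - (9² - 277*(-6 - 1)²) = 398673 - (81 - 277*(-7)²) = 398673 - (81 - 277*49) = 398673 - (81 - 13573) = 398673 - 1*(-13492) = 398673 + 13492 = 412165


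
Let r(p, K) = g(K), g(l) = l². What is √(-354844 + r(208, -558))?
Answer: 2*I*√10870 ≈ 208.52*I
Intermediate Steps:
r(p, K) = K²
√(-354844 + r(208, -558)) = √(-354844 + (-558)²) = √(-354844 + 311364) = √(-43480) = 2*I*√10870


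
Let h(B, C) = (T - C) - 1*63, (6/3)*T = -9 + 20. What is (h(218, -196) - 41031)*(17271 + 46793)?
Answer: -2619737120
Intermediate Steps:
T = 11/2 (T = (-9 + 20)/2 = (½)*11 = 11/2 ≈ 5.5000)
h(B, C) = -115/2 - C (h(B, C) = (11/2 - C) - 1*63 = (11/2 - C) - 63 = -115/2 - C)
(h(218, -196) - 41031)*(17271 + 46793) = ((-115/2 - 1*(-196)) - 41031)*(17271 + 46793) = ((-115/2 + 196) - 41031)*64064 = (277/2 - 41031)*64064 = -81785/2*64064 = -2619737120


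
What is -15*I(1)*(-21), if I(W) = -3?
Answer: -945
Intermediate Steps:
-15*I(1)*(-21) = -15*(-3)*(-21) = 45*(-21) = -945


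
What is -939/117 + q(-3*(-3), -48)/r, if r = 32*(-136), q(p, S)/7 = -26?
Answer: -677539/84864 ≈ -7.9838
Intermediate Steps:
q(p, S) = -182 (q(p, S) = 7*(-26) = -182)
r = -4352
-939/117 + q(-3*(-3), -48)/r = -939/117 - 182/(-4352) = -939*1/117 - 182*(-1/4352) = -313/39 + 91/2176 = -677539/84864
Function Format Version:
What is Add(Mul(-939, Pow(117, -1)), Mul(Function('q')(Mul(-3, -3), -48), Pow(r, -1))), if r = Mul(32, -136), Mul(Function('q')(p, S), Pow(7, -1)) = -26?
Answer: Rational(-677539, 84864) ≈ -7.9838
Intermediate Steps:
Function('q')(p, S) = -182 (Function('q')(p, S) = Mul(7, -26) = -182)
r = -4352
Add(Mul(-939, Pow(117, -1)), Mul(Function('q')(Mul(-3, -3), -48), Pow(r, -1))) = Add(Mul(-939, Pow(117, -1)), Mul(-182, Pow(-4352, -1))) = Add(Mul(-939, Rational(1, 117)), Mul(-182, Rational(-1, 4352))) = Add(Rational(-313, 39), Rational(91, 2176)) = Rational(-677539, 84864)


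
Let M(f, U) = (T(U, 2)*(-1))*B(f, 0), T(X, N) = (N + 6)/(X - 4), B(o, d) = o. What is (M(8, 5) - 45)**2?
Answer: 11881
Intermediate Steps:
T(X, N) = (6 + N)/(-4 + X)
M(f, U) = -8*f/(-4 + U) (M(f, U) = (((6 + 2)/(-4 + U))*(-1))*f = ((8/(-4 + U))*(-1))*f = (-8/(-4 + U))*f = -8*f/(-4 + U))
(M(8, 5) - 45)**2 = (-8*8/(-4 + 5) - 45)**2 = (-8*8/1 - 45)**2 = (-8*8*1 - 45)**2 = (-64 - 45)**2 = (-109)**2 = 11881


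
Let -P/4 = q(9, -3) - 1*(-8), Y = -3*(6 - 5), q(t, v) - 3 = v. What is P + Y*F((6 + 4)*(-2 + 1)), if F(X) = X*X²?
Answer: 2968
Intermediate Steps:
F(X) = X³
q(t, v) = 3 + v
Y = -3 (Y = -3*1 = -3)
P = -32 (P = -4*((3 - 3) - 1*(-8)) = -4*(0 + 8) = -4*8 = -32)
P + Y*F((6 + 4)*(-2 + 1)) = -32 - 3*(-2 + 1)³*(6 + 4)³ = -32 - 3*(10*(-1))³ = -32 - 3*(-10)³ = -32 - 3*(-1000) = -32 + 3000 = 2968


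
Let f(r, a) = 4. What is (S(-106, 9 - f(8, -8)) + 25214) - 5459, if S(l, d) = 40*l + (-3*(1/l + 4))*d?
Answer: 1638245/106 ≈ 15455.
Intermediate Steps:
S(l, d) = 40*l + d*(-12 - 3/l) (S(l, d) = 40*l + (-3*(1/l + 4))*d = 40*l + (-3*(4 + 1/l))*d = 40*l + (-12 - 3/l)*d = 40*l + d*(-12 - 3/l))
(S(-106, 9 - f(8, -8)) + 25214) - 5459 = ((-12*(9 - 1*4) + 40*(-106) - 3*(9 - 1*4)/(-106)) + 25214) - 5459 = ((-12*(9 - 4) - 4240 - 3*(9 - 4)*(-1/106)) + 25214) - 5459 = ((-12*5 - 4240 - 3*5*(-1/106)) + 25214) - 5459 = ((-60 - 4240 + 15/106) + 25214) - 5459 = (-455785/106 + 25214) - 5459 = 2216899/106 - 5459 = 1638245/106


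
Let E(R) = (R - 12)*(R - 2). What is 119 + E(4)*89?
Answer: -1305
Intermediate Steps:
E(R) = (-12 + R)*(-2 + R)
119 + E(4)*89 = 119 + (24 + 4**2 - 14*4)*89 = 119 + (24 + 16 - 56)*89 = 119 - 16*89 = 119 - 1424 = -1305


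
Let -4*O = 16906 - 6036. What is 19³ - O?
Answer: 19153/2 ≈ 9576.5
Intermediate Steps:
O = -5435/2 (O = -(16906 - 6036)/4 = -¼*10870 = -5435/2 ≈ -2717.5)
19³ - O = 19³ - 1*(-5435/2) = 6859 + 5435/2 = 19153/2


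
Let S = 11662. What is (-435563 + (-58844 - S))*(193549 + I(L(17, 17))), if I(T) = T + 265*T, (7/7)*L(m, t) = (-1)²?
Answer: -98083763235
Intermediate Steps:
L(m, t) = 1 (L(m, t) = (-1)² = 1)
I(T) = 266*T
(-435563 + (-58844 - S))*(193549 + I(L(17, 17))) = (-435563 + (-58844 - 1*11662))*(193549 + 266*1) = (-435563 + (-58844 - 11662))*(193549 + 266) = (-435563 - 70506)*193815 = -506069*193815 = -98083763235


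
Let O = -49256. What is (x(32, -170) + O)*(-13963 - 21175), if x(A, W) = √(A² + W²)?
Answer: 1730757328 - 70276*√7481 ≈ 1.7247e+9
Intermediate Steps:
(x(32, -170) + O)*(-13963 - 21175) = (√(32² + (-170)²) - 49256)*(-13963 - 21175) = (√(1024 + 28900) - 49256)*(-35138) = (√29924 - 49256)*(-35138) = (2*√7481 - 49256)*(-35138) = (-49256 + 2*√7481)*(-35138) = 1730757328 - 70276*√7481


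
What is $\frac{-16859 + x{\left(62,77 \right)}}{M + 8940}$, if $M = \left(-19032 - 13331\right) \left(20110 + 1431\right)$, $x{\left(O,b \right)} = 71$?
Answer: $\frac{16788}{697122443} \approx 2.4082 \cdot 10^{-5}$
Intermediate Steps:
$M = -697131383$ ($M = \left(-32363\right) 21541 = -697131383$)
$\frac{-16859 + x{\left(62,77 \right)}}{M + 8940} = \frac{-16859 + 71}{-697131383 + 8940} = - \frac{16788}{-697122443} = \left(-16788\right) \left(- \frac{1}{697122443}\right) = \frac{16788}{697122443}$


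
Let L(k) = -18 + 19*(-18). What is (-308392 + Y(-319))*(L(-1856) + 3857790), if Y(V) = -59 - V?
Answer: -1188597620760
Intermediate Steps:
L(k) = -360 (L(k) = -18 - 342 = -360)
(-308392 + Y(-319))*(L(-1856) + 3857790) = (-308392 + (-59 - 1*(-319)))*(-360 + 3857790) = (-308392 + (-59 + 319))*3857430 = (-308392 + 260)*3857430 = -308132*3857430 = -1188597620760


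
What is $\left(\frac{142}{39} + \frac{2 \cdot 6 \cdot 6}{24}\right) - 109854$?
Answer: $- \frac{4284047}{39} \approx -1.0985 \cdot 10^{5}$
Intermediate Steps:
$\left(\frac{142}{39} + \frac{2 \cdot 6 \cdot 6}{24}\right) - 109854 = \left(142 \cdot \frac{1}{39} + 12 \cdot 6 \cdot \frac{1}{24}\right) - 109854 = \left(\frac{142}{39} + 72 \cdot \frac{1}{24}\right) - 109854 = \left(\frac{142}{39} + 3\right) - 109854 = \frac{259}{39} - 109854 = - \frac{4284047}{39}$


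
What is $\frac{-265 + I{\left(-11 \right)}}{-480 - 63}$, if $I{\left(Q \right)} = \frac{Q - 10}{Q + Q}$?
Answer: $\frac{5809}{11946} \approx 0.48627$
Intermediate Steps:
$I{\left(Q \right)} = \frac{-10 + Q}{2 Q}$
$\frac{-265 + I{\left(-11 \right)}}{-480 - 63} = \frac{-265 + \frac{-10 - 11}{2 \left(-11\right)}}{-480 - 63} = \frac{-265 + \frac{1}{2} \left(- \frac{1}{11}\right) \left(-21\right)}{-543} = \left(-265 + \frac{21}{22}\right) \left(- \frac{1}{543}\right) = \left(- \frac{5809}{22}\right) \left(- \frac{1}{543}\right) = \frac{5809}{11946}$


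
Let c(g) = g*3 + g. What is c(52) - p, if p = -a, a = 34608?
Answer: 34816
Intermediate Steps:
c(g) = 4*g (c(g) = 3*g + g = 4*g)
p = -34608 (p = -1*34608 = -34608)
c(52) - p = 4*52 - 1*(-34608) = 208 + 34608 = 34816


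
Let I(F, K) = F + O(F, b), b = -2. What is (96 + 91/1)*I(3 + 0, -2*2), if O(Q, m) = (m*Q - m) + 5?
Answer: 748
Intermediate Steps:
O(Q, m) = 5 - m + Q*m (O(Q, m) = (Q*m - m) + 5 = (-m + Q*m) + 5 = 5 - m + Q*m)
I(F, K) = 7 - F (I(F, K) = F + (5 - 1*(-2) + F*(-2)) = F + (5 + 2 - 2*F) = F + (7 - 2*F) = 7 - F)
(96 + 91/1)*I(3 + 0, -2*2) = (96 + 91/1)*(7 - (3 + 0)) = (96 + 91*1)*(7 - 1*3) = (96 + 91)*(7 - 3) = 187*4 = 748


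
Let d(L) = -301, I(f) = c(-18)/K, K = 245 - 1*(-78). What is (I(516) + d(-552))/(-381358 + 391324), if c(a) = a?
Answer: -97241/3219018 ≈ -0.030208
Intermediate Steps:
K = 323 (K = 245 + 78 = 323)
I(f) = -18/323
(I(516) + d(-552))/(-381358 + 391324) = (-18/323 - 301)/(-381358 + 391324) = -97241/323/9966 = -97241/323*1/9966 = -97241/3219018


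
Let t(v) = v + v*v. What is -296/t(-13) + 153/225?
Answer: -1187/975 ≈ -1.2174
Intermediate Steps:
t(v) = v + v²
-296/t(-13) + 153/225 = -296*(-1/(13*(1 - 13))) + 153/225 = -296/((-13*(-12))) + 153*(1/225) = -296/156 + 17/25 = -296*1/156 + 17/25 = -74/39 + 17/25 = -1187/975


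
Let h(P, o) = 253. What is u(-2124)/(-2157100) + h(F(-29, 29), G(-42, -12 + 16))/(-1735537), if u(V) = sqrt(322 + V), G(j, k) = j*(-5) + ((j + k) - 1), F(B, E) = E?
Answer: -253/1735537 - I*sqrt(1802)/2157100 ≈ -0.00014578 - 1.9679e-5*I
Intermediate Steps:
G(j, k) = -1 + k - 4*j (G(j, k) = -5*j + (-1 + j + k) = -1 + k - 4*j)
u(-2124)/(-2157100) + h(F(-29, 29), G(-42, -12 + 16))/(-1735537) = sqrt(322 - 2124)/(-2157100) + 253/(-1735537) = sqrt(-1802)*(-1/2157100) + 253*(-1/1735537) = (I*sqrt(1802))*(-1/2157100) - 253/1735537 = -I*sqrt(1802)/2157100 - 253/1735537 = -253/1735537 - I*sqrt(1802)/2157100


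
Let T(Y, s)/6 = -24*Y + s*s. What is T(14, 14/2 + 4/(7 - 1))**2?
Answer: 24900100/9 ≈ 2.7667e+6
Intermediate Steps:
T(Y, s) = -144*Y + 6*s**2 (T(Y, s) = 6*(-24*Y + s*s) = 6*(-24*Y + s**2) = 6*(s**2 - 24*Y) = -144*Y + 6*s**2)
T(14, 14/2 + 4/(7 - 1))**2 = (-144*14 + 6*(14/2 + 4/(7 - 1))**2)**2 = (-2016 + 6*(14*(1/2) + 4/6)**2)**2 = (-2016 + 6*(7 + 4*(1/6))**2)**2 = (-2016 + 6*(7 + 2/3)**2)**2 = (-2016 + 6*(23/3)**2)**2 = (-2016 + 6*(529/9))**2 = (-2016 + 1058/3)**2 = (-4990/3)**2 = 24900100/9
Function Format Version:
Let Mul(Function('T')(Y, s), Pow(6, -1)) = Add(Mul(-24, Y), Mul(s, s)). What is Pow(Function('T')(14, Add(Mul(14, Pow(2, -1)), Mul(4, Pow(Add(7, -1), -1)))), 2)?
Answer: Rational(24900100, 9) ≈ 2.7667e+6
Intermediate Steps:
Function('T')(Y, s) = Add(Mul(-144, Y), Mul(6, Pow(s, 2))) (Function('T')(Y, s) = Mul(6, Add(Mul(-24, Y), Mul(s, s))) = Mul(6, Add(Mul(-24, Y), Pow(s, 2))) = Mul(6, Add(Pow(s, 2), Mul(-24, Y))) = Add(Mul(-144, Y), Mul(6, Pow(s, 2))))
Pow(Function('T')(14, Add(Mul(14, Pow(2, -1)), Mul(4, Pow(Add(7, -1), -1)))), 2) = Pow(Add(Mul(-144, 14), Mul(6, Pow(Add(Mul(14, Pow(2, -1)), Mul(4, Pow(Add(7, -1), -1))), 2))), 2) = Pow(Add(-2016, Mul(6, Pow(Add(Mul(14, Rational(1, 2)), Mul(4, Pow(6, -1))), 2))), 2) = Pow(Add(-2016, Mul(6, Pow(Add(7, Mul(4, Rational(1, 6))), 2))), 2) = Pow(Add(-2016, Mul(6, Pow(Add(7, Rational(2, 3)), 2))), 2) = Pow(Add(-2016, Mul(6, Pow(Rational(23, 3), 2))), 2) = Pow(Add(-2016, Mul(6, Rational(529, 9))), 2) = Pow(Add(-2016, Rational(1058, 3)), 2) = Pow(Rational(-4990, 3), 2) = Rational(24900100, 9)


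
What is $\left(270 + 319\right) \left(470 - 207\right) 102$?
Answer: $15800514$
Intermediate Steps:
$\left(270 + 319\right) \left(470 - 207\right) 102 = 589 \cdot 263 \cdot 102 = 154907 \cdot 102 = 15800514$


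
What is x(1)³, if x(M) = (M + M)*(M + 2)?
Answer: 216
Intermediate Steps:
x(M) = 2*M*(2 + M) (x(M) = (2*M)*(2 + M) = 2*M*(2 + M))
x(1)³ = (2*1*(2 + 1))³ = (2*1*3)³ = 6³ = 216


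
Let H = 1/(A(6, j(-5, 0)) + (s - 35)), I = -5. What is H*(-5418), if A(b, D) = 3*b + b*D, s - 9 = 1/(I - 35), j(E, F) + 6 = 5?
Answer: 72240/187 ≈ 386.31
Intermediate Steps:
j(E, F) = -1 (j(E, F) = -6 + 5 = -1)
s = 359/40 (s = 9 + 1/(-5 - 35) = 9 + 1/(-40) = 9 - 1/40 = 359/40 ≈ 8.9750)
A(b, D) = 3*b + D*b
H = -40/561 (H = 1/(6*(3 - 1) + (359/40 - 35)) = 1/(6*2 - 1041/40) = 1/(12 - 1041/40) = 1/(-561/40) = -40/561 ≈ -0.071301)
H*(-5418) = -40/561*(-5418) = 72240/187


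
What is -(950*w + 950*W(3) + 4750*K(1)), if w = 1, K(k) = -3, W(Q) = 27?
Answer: -12350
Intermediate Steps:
-(950*w + 950*W(3) + 4750*K(1)) = -(26600 - 14250) = -950/(1/(27 + (-15 + 1))) = -950/(1/(27 - 14)) = -950/(1/13) = -950/1/13 = -950*13 = -12350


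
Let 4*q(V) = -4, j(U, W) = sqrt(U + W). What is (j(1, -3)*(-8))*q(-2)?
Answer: 8*I*sqrt(2) ≈ 11.314*I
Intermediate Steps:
q(V) = -1 (q(V) = (1/4)*(-4) = -1)
(j(1, -3)*(-8))*q(-2) = (sqrt(1 - 3)*(-8))*(-1) = (sqrt(-2)*(-8))*(-1) = ((I*sqrt(2))*(-8))*(-1) = -8*I*sqrt(2)*(-1) = 8*I*sqrt(2)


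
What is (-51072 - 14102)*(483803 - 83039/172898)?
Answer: -247804843658935/7859 ≈ -3.1531e+10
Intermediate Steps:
(-51072 - 14102)*(483803 - 83039/172898) = -65174*(483803 - 83039*1/172898) = -65174*(483803 - 7549/15718) = -65174*7604408005/15718 = -247804843658935/7859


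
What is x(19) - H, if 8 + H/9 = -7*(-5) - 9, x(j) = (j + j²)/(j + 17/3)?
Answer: -5424/37 ≈ -146.59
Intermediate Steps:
x(j) = (j + j²)/(17/3 + j) (x(j) = (j + j²)/(j + 17*(⅓)) = (j + j²)/(j + 17/3) = (j + j²)/(17/3 + j))
H = 162 (H = -72 + 9*(-7*(-5) - 9) = -72 + 9*(35 - 9) = -72 + 9*26 = -72 + 234 = 162)
x(19) - H = 3*19*(1 + 19)/(17 + 3*19) - 1*162 = 3*19*20/(17 + 57) - 162 = 3*19*20/74 - 162 = 3*19*(1/74)*20 - 162 = 570/37 - 162 = -5424/37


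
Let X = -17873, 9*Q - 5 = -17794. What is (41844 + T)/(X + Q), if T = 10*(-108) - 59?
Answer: -366345/178646 ≈ -2.0507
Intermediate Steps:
Q = -17789/9 (Q = 5/9 + (⅑)*(-17794) = 5/9 - 17794/9 = -17789/9 ≈ -1976.6)
T = -1139 (T = -1080 - 59 = -1139)
(41844 + T)/(X + Q) = (41844 - 1139)/(-17873 - 17789/9) = 40705/(-178646/9) = 40705*(-9/178646) = -366345/178646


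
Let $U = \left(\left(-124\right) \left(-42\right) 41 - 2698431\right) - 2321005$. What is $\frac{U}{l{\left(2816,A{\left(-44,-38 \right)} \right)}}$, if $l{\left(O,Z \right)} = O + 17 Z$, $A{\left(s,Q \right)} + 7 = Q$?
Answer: $- \frac{4805908}{2051} \approx -2343.2$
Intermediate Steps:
$A{\left(s,Q \right)} = -7 + Q$
$U = -4805908$ ($U = \left(5208 \cdot 41 - 2698431\right) - 2321005 = \left(213528 - 2698431\right) - 2321005 = -2484903 - 2321005 = -4805908$)
$\frac{U}{l{\left(2816,A{\left(-44,-38 \right)} \right)}} = - \frac{4805908}{2816 + 17 \left(-7 - 38\right)} = - \frac{4805908}{2816 + 17 \left(-45\right)} = - \frac{4805908}{2816 - 765} = - \frac{4805908}{2051}$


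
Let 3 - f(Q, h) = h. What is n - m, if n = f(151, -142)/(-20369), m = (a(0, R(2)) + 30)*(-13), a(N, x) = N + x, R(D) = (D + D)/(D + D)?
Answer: 8208562/20369 ≈ 402.99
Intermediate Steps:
f(Q, h) = 3 - h
R(D) = 1 (R(D) = (2*D)/((2*D)) = (2*D)*(1/(2*D)) = 1)
m = -403 (m = ((0 + 1) + 30)*(-13) = (1 + 30)*(-13) = 31*(-13) = -403)
n = -145/20369 (n = (3 - 1*(-142))/(-20369) = (3 + 142)*(-1/20369) = 145*(-1/20369) = -145/20369 ≈ -0.0071187)
n - m = -145/20369 - 1*(-403) = -145/20369 + 403 = 8208562/20369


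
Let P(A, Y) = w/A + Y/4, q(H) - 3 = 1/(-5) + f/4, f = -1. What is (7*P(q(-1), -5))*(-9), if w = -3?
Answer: 10395/68 ≈ 152.87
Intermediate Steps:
q(H) = 51/20 (q(H) = 3 + (1/(-5) - 1/4) = 3 + (1*(-1/5) - 1*1/4) = 3 + (-1/5 - 1/4) = 3 - 9/20 = 51/20)
P(A, Y) = -3/A + Y/4
(7*P(q(-1), -5))*(-9) = (7*(-3/51/20 + (1/4)*(-5)))*(-9) = (7*(-3*20/51 - 5/4))*(-9) = (7*(-20/17 - 5/4))*(-9) = (7*(-165/68))*(-9) = -1155/68*(-9) = 10395/68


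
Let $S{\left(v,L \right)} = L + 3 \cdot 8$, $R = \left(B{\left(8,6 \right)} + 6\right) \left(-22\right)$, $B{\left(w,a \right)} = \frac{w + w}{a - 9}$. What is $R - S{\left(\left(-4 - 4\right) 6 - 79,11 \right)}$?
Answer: $- \frac{149}{3} \approx -49.667$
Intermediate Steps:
$B{\left(w,a \right)} = \frac{2 w}{-9 + a}$
$R = - \frac{44}{3}$ ($R = \left(2 \cdot 8 \frac{1}{-9 + 6} + 6\right) \left(-22\right) = \left(2 \cdot 8 \frac{1}{-3} + 6\right) \left(-22\right) = \left(2 \cdot 8 \left(- \frac{1}{3}\right) + 6\right) \left(-22\right) = \left(- \frac{16}{3} + 6\right) \left(-22\right) = \frac{2}{3} \left(-22\right) = - \frac{44}{3} \approx -14.667$)
$S{\left(v,L \right)} = 24 + L$ ($S{\left(v,L \right)} = L + 24 = 24 + L$)
$R - S{\left(\left(-4 - 4\right) 6 - 79,11 \right)} = - \frac{44}{3} - \left(24 + 11\right) = - \frac{44}{3} - 35 = - \frac{149}{3}$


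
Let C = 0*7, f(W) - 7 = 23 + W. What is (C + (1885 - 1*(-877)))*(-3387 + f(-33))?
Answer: -9363180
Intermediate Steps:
f(W) = 30 + W (f(W) = 7 + (23 + W) = 30 + W)
C = 0
(C + (1885 - 1*(-877)))*(-3387 + f(-33)) = (0 + (1885 - 1*(-877)))*(-3387 + (30 - 33)) = (0 + (1885 + 877))*(-3387 - 3) = (0 + 2762)*(-3390) = 2762*(-3390) = -9363180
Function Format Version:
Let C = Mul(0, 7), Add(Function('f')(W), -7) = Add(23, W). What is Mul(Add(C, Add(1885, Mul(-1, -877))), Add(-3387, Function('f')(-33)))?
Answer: -9363180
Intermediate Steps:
Function('f')(W) = Add(30, W) (Function('f')(W) = Add(7, Add(23, W)) = Add(30, W))
C = 0
Mul(Add(C, Add(1885, Mul(-1, -877))), Add(-3387, Function('f')(-33))) = Mul(Add(0, Add(1885, Mul(-1, -877))), Add(-3387, Add(30, -33))) = Mul(Add(0, Add(1885, 877)), Add(-3387, -3)) = Mul(Add(0, 2762), -3390) = Mul(2762, -3390) = -9363180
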